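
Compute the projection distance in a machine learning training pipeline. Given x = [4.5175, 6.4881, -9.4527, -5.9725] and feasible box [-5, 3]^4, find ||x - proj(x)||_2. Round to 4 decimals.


Project each component onto [-5, 3].
clip(4.5175) = 3.0, clip(6.4881) = 3.0, clip(-9.4527) = -5.0, clip(-5.9725) = -5.0
Projection = [3.0, 3.0, -5.0, -5.0]
Squared diffs: [2.3028, 12.1668, 19.8265, 0.9458]
Distance = sqrt(35.2419) = 5.9365


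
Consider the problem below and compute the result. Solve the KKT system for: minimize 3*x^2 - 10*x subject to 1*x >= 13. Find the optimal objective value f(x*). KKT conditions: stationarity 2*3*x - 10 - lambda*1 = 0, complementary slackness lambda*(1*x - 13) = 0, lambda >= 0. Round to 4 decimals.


Step 1: Try lambda = 0 (constraint inactive).
x_unc = 10/(2*3) = 1.6667
Check: 1*1.6667 = 1.6667 < 13 -- violated!
Step 2: Constraint must be active: 1*x = 13
x* = 13/1 = 13.0
lambda = (2*3*13.0 - 10)/1 = 68.0
Step 3: Compute optimal value.
f(x*) = 3*13.0^2 - 10*13.0 = 377.0


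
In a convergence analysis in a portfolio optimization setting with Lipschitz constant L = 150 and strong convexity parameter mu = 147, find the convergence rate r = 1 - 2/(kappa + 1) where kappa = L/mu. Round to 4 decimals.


Step 1: Compute the condition number.
kappa = L/mu = 150/147 = 1.0204
Step 2: Compute the convergence rate.
r = 1 - 2/(kappa + 1) = 1 - 2*mu/(L + mu) = (L - mu)/(L + mu) = 3/297 = 0.0101


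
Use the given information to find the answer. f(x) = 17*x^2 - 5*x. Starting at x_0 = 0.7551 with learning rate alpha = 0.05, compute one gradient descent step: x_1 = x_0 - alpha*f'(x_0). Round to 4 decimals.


We compute the gradient at x_0 and apply the update.
f'(x) = 34*x - 5
f'(0.7551) = 34*0.7551 - 5 = 20.6734
x_1 = 0.7551 - 0.05*20.6734 = -0.2786


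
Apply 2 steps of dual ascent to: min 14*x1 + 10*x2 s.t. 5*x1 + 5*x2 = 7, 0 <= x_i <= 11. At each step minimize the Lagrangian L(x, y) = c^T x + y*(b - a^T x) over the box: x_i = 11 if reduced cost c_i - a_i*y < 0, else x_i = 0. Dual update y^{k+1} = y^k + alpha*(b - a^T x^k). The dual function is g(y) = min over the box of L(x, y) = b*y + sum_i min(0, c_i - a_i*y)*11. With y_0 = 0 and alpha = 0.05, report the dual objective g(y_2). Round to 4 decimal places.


Dual ascent for LP: min 14*x1 + 10*x2, 5*x1 + 5*x2 = 7, 0 <= x_i <= 11
Step 1: y^k = 0.0, reduced costs: (14.0, 10.0)
  x^k = (0.0, 0.0), subgradient = b - a^T x = 7.0
  y^{k+1} = 0.0 + 0.05*7.0 = 0.35
Step 2: y^k = 0.35, reduced costs: (12.25, 8.25)
  x^k = (0.0, 0.0), subgradient = b - a^T x = 7.0
  y^{k+1} = 0.35 + 0.05*7.0 = 0.7
Dual objective at y_2 = 0.7: reduced costs (10.5, 6.5), box minimizer x = (0.0, 0.0)
g(y_2) = b*y + (c1 - a1*y)*x1 + (c2 - a2*y)*x2 = 7*0.7 + 10.5*0.0 + 6.5*0.0 = 4.9 + 0.0 + 0.0 = 4.9


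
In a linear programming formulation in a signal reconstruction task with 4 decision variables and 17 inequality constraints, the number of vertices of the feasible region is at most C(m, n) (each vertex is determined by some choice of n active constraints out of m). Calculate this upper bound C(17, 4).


Each vertex corresponds to some choice of n active constraints out of m, so the number of vertices is at most C(m, n) = m! / (n!(m-n)!).
m = 17, n = 4
Numerator: 17 * 16 * 15 * 14
Denominator: 4! = 24
C(17, 4) = 2380


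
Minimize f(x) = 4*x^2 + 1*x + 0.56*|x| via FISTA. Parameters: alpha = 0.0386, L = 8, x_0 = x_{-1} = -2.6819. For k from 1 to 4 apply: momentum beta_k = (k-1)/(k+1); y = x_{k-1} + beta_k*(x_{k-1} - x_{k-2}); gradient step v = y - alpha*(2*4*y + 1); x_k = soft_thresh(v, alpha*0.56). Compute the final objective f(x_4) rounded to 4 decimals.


FISTA on f(x) = 4*x^2 + 1*x + 0.56*|x|
L = 8, alpha = 0.0386
Iteration 1: beta = 0.0, y = -2.6819 + 0.0*(-2.6819 + 2.6819) = -2.6819
  grad(y) = -20.4552, v = y - alpha*grad = -1.8923
  prox(v) = soft_thresh(-1.8923, 0.0216) = -1.8707
Iteration 2: beta = 0.3333, y = -1.8707 + 0.3333*(-1.8707 + 2.6819) = -1.6003
  grad(y) = -11.8025, v = y - alpha*grad = -1.1447
  prox(v) = soft_thresh(-1.1447, 0.0216) = -1.1231
Iteration 3: beta = 0.5, y = -1.1231 + 0.5*(-1.1231 + 1.8707) = -0.7493
  grad(y) = -4.9946, v = y - alpha*grad = -0.5565
  prox(v) = soft_thresh(-0.5565, 0.0216) = -0.5349
Iteration 4: beta = 0.6, y = -0.5349 + 0.6*(-0.5349 + 1.1231) = -0.182
  grad(y) = -0.456, v = y - alpha*grad = -0.1644
  prox(v) = soft_thresh(-0.1644, 0.0216) = -0.1428
f(x_4) = 4*(-0.1428)^2 + 1*(-0.1428) + 0.56*|-0.1428| = 0.0187


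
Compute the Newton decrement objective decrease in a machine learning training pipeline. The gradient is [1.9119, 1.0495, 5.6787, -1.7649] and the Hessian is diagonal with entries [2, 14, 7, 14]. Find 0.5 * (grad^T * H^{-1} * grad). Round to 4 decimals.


Step 1: H is diagonal, so H^(-1) * g = [0.956, 0.075, 0.8112, -0.1261].
Step 2: g^T H^(-1) g = sum_i g_i^2 / H_ii
  = (1.9119)^2/2 + (1.0495)^2/14 + (5.6787)^2/7 + (-1.7649)^2/14
  = 1.8277 + 0.0787 + 4.6068 + 0.2225 = 6.7357
Step 3: Objective decrease = 0.5 * g^T H^(-1) g = 3.3678


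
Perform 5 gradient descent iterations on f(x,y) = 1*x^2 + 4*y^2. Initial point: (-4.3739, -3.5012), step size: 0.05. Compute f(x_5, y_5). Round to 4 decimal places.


Gradient descent on f(x,y) = 1*x^2 + 4*y^2.
Starting point: (-4.3739, -3.5012), alpha = 0.05
Step 1: grad_x = 2*1*-4.3739 = -8.7478, grad_y = 2*4*-3.5012 = -28.0096
  x_1 = -4.3739 - 0.05*-8.7478 = -3.9365
  y_1 = -3.5012 - 0.05*-28.0096 = -2.1007
Step 2: grad_x = 2*1*-3.9365 = -7.873, grad_y = 2*4*-2.1007 = -16.8058
  x_2 = -3.9365 - 0.05*-7.873 = -3.5429
  y_2 = -2.1007 - 0.05*-16.8058 = -1.2604
Step 3: grad_x = 2*1*-3.5429 = -7.0857, grad_y = 2*4*-1.2604 = -10.0835
  x_3 = -3.5429 - 0.05*-7.0857 = -3.1886
  y_3 = -1.2604 - 0.05*-10.0835 = -0.7563
Step 4: grad_x = 2*1*-3.1886 = -6.3771, grad_y = 2*4*-0.7563 = -6.0501
  x_4 = -3.1886 - 0.05*-6.3771 = -2.8697
  y_4 = -0.7563 - 0.05*-6.0501 = -0.4538
Step 5: grad_x = 2*1*-2.8697 = -5.7394, grad_y = 2*4*-0.4538 = -3.63
  x_5 = -2.8697 - 0.05*-5.7394 = -2.5827
  y_5 = -0.4538 - 0.05*-3.63 = -0.2723
f(-2.5827, -0.2723) = 1*(-2.5827)^2 + 4*(-0.2723)^2 = 6.9671


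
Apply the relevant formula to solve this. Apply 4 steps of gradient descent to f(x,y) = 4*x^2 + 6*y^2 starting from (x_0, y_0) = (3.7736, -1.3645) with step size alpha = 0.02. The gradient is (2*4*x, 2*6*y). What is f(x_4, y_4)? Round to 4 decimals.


Gradient descent on f(x,y) = 4*x^2 + 6*y^2.
Starting point: (3.7736, -1.3645), alpha = 0.02
Step 1: grad_x = 2*4*3.7736 = 30.1888, grad_y = 2*6*-1.3645 = -16.374
  x_1 = 3.7736 - 0.02*30.1888 = 3.1698
  y_1 = -1.3645 - 0.02*-16.374 = -1.037
Step 2: grad_x = 2*4*3.1698 = 25.3586, grad_y = 2*6*-1.037 = -12.4442
  x_2 = 3.1698 - 0.02*25.3586 = 2.6627
  y_2 = -1.037 - 0.02*-12.4442 = -0.7881
Step 3: grad_x = 2*4*2.6627 = 21.3012, grad_y = 2*6*-0.7881 = -9.4576
  x_3 = 2.6627 - 0.02*21.3012 = 2.2366
  y_3 = -0.7881 - 0.02*-9.4576 = -0.599
Step 4: grad_x = 2*4*2.2366 = 17.893, grad_y = 2*6*-0.599 = -7.1878
  x_4 = 2.2366 - 0.02*17.893 = 1.8788
  y_4 = -0.599 - 0.02*-7.1878 = -0.4552
f(1.8788, -0.4552) = 4*1.8788^2 + 6*(-0.4552)^2 = 15.3625


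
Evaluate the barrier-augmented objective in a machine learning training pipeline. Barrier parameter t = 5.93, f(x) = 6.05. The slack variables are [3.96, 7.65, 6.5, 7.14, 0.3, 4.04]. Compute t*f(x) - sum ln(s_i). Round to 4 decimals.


Step 1: Compute log-barrier.
ln values: [1.3762, 2.0347, 1.8718, 1.9657, -1.204, 1.3962]
phi = -(1.3762 + 2.0347 + 1.8718 + 1.9657 - 1.204 + 1.3962) = -7.4407
Step 2: Compute augmented objective.
t*f(x) = 5.93*6.05 = 35.8765
Total = 35.8765 - 7.4407 = 28.4358


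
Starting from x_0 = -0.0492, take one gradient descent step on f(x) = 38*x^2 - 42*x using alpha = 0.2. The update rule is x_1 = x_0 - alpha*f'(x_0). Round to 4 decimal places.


We compute the gradient at x_0 and apply the update.
f'(x) = 76*x - 42
f'(-0.0492) = 76*-0.0492 - 42 = -45.7392
x_1 = -0.0492 - 0.2*-45.7392 = 9.0986


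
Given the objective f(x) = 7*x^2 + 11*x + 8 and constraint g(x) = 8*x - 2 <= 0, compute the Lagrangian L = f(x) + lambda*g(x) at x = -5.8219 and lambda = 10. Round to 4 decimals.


Step 1: Evaluate f(x).
f(-5.8219) = 7*(-5.8219)^2 + 11*(-5.8219) + 8 = 181.2207
Step 2: Evaluate g(x).
g(-5.8219) = 8*-5.8219 - 2 = -48.5752
Step 3: Compute Lagrangian.
L = 181.2207 + 10*-48.5752 = -304.5313


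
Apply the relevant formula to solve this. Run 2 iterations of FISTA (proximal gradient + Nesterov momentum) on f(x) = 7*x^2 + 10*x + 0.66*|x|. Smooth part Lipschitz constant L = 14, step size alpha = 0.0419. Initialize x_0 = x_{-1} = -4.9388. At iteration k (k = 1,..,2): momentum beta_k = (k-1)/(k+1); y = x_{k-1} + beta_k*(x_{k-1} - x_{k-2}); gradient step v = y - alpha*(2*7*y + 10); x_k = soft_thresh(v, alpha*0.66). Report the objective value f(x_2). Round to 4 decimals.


FISTA on f(x) = 7*x^2 + 10*x + 0.66*|x|
L = 14, alpha = 0.0419
Iteration 1: beta = 0.0, y = -4.9388 + 0.0*(-4.9388 + 4.9388) = -4.9388
  grad(y) = -59.1432, v = y - alpha*grad = -2.4607
  prox(v) = soft_thresh(-2.4607, 0.0277) = -2.433
Iteration 2: beta = 0.3333, y = -2.433 + 0.3333*(-2.433 + 4.9388) = -1.5978
  grad(y) = -12.3691, v = y - alpha*grad = -1.0795
  prox(v) = soft_thresh(-1.0795, 0.0277) = -1.0519
f(x_2) = 7*(-1.0519)^2 + 10*(-1.0519) + 0.66*|-1.0519| = -2.0794


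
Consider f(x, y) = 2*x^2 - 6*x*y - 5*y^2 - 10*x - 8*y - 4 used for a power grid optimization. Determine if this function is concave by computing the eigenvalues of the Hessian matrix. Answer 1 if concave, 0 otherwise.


The Hessian of f(x,y) = 2*x^2 - 6*x*y - 5*y^2 - 10*x - 8*y - 4 is:
H = [[4, -6], [-6, -10]]
Trace = 4 - 10 = -6
Determinant = 4*-10 - (-6)^2 = -76
Discriminant = (-6)^2 - 4*-76 = 340.0
Eigenvalues: lambda_1 = -12.2195, lambda_2 = 6.2195
The function is not concave.

0


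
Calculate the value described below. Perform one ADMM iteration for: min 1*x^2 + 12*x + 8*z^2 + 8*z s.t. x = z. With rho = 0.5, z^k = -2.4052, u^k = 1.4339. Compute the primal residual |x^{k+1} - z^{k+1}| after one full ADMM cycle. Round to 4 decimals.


ADMM iteration with rho = 0.5, z^k = -2.4052, u^k = 1.4339
Step 1: x-update.
Minimize 1*x^2 + 12*x + (0.5/2)*(x + 2.4052 + 1.4339)^2
FOC: (2*1 + 0.5)*x = -12 + 0.5*(-2.4052 - 1.4339)
x^{k+1} = -5.5678
Step 2: z-update.
Minimize 8*z^2 + 8*z + (0.5/2)*(-5.5678 - z + 1.4339)^2
FOC: (2*8 + 0.5)*z = -8 + 0.5*(-5.5678 + 1.4339)
z^{k+1} = -0.6101
Step 3: u-update.
u^{k+1} = 1.4339 - 5.5678 + 0.6101 = -3.5238
Step 4: Primal residual = |-5.5678 + 0.6101| = 4.9577


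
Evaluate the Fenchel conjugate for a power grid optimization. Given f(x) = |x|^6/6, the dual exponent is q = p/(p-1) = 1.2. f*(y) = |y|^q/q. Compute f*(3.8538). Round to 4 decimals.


The conjugate exponent q satisfies 1/p + 1/q = 1.
p = 6, so q = 6/(6 - 1) = 1.2
|y|^q = 3.8538^1.2 = 5.0474
f*(3.8538) = 5.0474 / 1.2 = 4.2062


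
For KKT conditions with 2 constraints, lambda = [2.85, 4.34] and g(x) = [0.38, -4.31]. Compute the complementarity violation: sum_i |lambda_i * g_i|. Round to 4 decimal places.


KKT complementary slackness check:
lambda_1 * g_1 = 2.85 * 0.38 = 1.083
lambda_2 * g_2 = 4.34 * -4.31 = -18.7054
Total violation = 1.083 + 18.7054 = 19.7884


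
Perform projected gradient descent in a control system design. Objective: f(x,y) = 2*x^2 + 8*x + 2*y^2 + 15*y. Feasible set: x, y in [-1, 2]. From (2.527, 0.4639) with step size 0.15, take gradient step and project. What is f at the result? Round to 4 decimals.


Step 1: Compute gradient at (2.527, 0.4639).
grad_x = 2*2*2.527 + 8 = 18.108
grad_y = 2*2*0.4639 + 15 = 16.8556
Step 2: Gradient step.
x_raw = 2.527 - 0.15*18.108 = -0.1892
y_raw = 0.4639 - 0.15*16.8556 = -2.0644
Step 3: Project onto [-1, 2].
x_proj = clip(-0.1892) = -0.1892
y_proj = clip(-2.0644) = -1.0
Step 4: Evaluate f.
f(-0.1892, -1.0) = -14.442


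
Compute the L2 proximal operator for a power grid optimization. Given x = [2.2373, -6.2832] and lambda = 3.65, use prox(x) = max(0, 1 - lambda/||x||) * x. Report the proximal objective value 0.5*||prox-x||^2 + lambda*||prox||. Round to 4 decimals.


Step 1: Compute ||x||.
||x|| = 6.6696
Step 2: Compute scaling factor.
scale = max(0, 1 - 3.65/6.6696) = 0.4527
Step 3: prox(x) = [1.0129, -2.8447]
||prox(x)|| = 3.0196
Step 4: Proximal objective.
0.5*||prox-x||^2 = 6.6613
lambda*||prox|| = 11.0215
Total = 17.6829


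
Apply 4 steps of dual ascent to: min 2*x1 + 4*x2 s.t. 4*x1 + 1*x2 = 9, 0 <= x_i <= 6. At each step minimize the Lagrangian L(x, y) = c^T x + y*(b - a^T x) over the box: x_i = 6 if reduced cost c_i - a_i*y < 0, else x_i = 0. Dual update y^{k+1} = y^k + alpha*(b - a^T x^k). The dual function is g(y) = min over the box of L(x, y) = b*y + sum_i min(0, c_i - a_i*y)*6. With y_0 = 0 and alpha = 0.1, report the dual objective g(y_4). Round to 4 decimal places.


Dual ascent for LP: min 2*x1 + 4*x2, 4*x1 + 1*x2 = 9, 0 <= x_i <= 6
Step 1: y^k = 0.0, reduced costs: (2.0, 4.0)
  x^k = (0.0, 0.0), subgradient = b - a^T x = 9.0
  y^{k+1} = 0.0 + 0.1*9.0 = 0.9
Step 2: y^k = 0.9, reduced costs: (-1.6, 3.1)
  x^k = (6.0, 0.0), subgradient = b - a^T x = -15.0
  y^{k+1} = 0.9 + 0.1*-15.0 = -0.6
Step 3: y^k = -0.6, reduced costs: (4.4, 4.6)
  x^k = (0.0, 0.0), subgradient = b - a^T x = 9.0
  y^{k+1} = -0.6 + 0.1*9.0 = 0.3
Step 4: y^k = 0.3, reduced costs: (0.8, 3.7)
  x^k = (0.0, 0.0), subgradient = b - a^T x = 9.0
  y^{k+1} = 0.3 + 0.1*9.0 = 1.2
Dual objective at y_4 = 1.2: reduced costs (-2.8, 2.8), box minimizer x = (6.0, 0.0)
g(y_4) = b*y + (c1 - a1*y)*x1 + (c2 - a2*y)*x2 = 9*1.2 + (-2.8)*6.0 + 2.8*0.0 = 10.8 - 16.8 + 0.0 = -6.0


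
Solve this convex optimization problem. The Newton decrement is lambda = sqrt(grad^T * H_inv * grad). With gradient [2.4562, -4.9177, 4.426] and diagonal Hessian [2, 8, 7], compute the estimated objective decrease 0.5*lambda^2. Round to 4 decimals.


Step 1: H is diagonal, so H^(-1) * g = [1.2281, -0.6147, 0.6323].
Step 2: g^T H^(-1) g = sum_i g_i^2 / H_ii
  = (2.4562)^2/2 + (-4.9177)^2/8 + (4.426)^2/7
  = 3.0165 + 3.023 + 2.7985 = 8.8379
Step 3: Objective decrease = 0.5 * g^T H^(-1) g = 4.419


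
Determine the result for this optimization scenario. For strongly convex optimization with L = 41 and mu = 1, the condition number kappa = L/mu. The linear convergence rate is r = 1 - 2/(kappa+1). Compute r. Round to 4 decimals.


Step 1: Compute the condition number.
kappa = L/mu = 41/1 = 41.0
Step 2: Compute the convergence rate.
r = 1 - 2/(kappa + 1) = 1 - 2*mu/(L + mu) = (L - mu)/(L + mu) = 40/42 = 0.9524


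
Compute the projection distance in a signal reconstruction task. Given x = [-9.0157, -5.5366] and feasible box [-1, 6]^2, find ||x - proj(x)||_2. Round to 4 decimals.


Project each component onto [-1, 6].
clip(-9.0157) = -1.0, clip(-5.5366) = -1.0
Projection = [-1.0, -1.0]
Squared diffs: [64.2514, 20.5807]
Distance = sqrt(84.8321) = 9.2104


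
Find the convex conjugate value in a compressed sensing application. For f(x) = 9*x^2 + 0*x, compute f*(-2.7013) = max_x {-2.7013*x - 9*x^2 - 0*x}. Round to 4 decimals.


f*(y) = sup_x {y*x - a*x^2 - b*x} = sup_x {(y-b)*x - a*x^2}
FOC: (y - b) - 2a*x = 0 => x* = (y - b)/(2a)
x* = (-2.7013 - 0)/(2*9) = -0.1501
f*(-2.7013) = (y-b)^2/(4a) = (-2.7013 - 0)^2/(4*9)
= 7.297/36 = 0.2027


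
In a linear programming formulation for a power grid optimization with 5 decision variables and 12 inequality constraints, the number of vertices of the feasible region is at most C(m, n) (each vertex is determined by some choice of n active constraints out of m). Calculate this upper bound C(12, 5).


Each vertex corresponds to some choice of n active constraints out of m, so the number of vertices is at most C(m, n) = m! / (n!(m-n)!).
m = 12, n = 5
Numerator: 12 * 11 * 10 * 9 * 8
Denominator: 5! = 120
C(12, 5) = 792


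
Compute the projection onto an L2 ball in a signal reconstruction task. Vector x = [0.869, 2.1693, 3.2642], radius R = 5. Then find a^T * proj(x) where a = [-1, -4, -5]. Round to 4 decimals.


Step 1: Compute ||x|| (intermediates to 6 decimals).
||x|| = sqrt(0.869^2 + 2.1693^2 + 3.2642^2) = 4.014477
Step 2: Project.
Since ||x|| <= R, proj = x (no scaling needed).
proj(x) = [0.869, 2.1693, 3.2642]
Step 3: Dot product.
a^T * proj(x) = -1*0.869 - 4*2.1693 - 5*3.2642 = -25.8672


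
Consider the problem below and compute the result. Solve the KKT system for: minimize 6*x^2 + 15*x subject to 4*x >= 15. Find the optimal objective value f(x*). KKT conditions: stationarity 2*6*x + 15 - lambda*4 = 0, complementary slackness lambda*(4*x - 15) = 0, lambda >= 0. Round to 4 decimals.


Step 1: Try lambda = 0 (constraint inactive).
x_unc = -15/(2*6) = -1.25
Check: 4*-1.25 = -5.0 < 15 -- violated!
Step 2: Constraint must be active: 4*x = 15
x* = 15/4 = 3.75
lambda = (2*6*3.75 + 15)/4 = 15.0
Step 3: Compute optimal value.
f(x*) = 6*3.75^2 + 15*3.75 = 140.625


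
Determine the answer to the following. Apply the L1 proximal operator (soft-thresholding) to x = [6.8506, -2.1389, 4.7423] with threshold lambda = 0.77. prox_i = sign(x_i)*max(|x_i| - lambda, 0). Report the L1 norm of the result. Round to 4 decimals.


Soft-thresholding with lambda = 0.77:
prox(6.8506) = sign(6.8506)*max(|6.8506| - 0.77, 0) = 6.0806
prox(-2.1389) = sign(-2.1389)*max(|-2.1389| - 0.77, 0) = -1.3689
prox(4.7423) = sign(4.7423)*max(|4.7423| - 0.77, 0) = 3.9723
prox(x) = [6.0806, -1.3689, 3.9723]
||prox(x)||_1 = 6.0806 + 1.3689 + 3.9723 = 11.4218


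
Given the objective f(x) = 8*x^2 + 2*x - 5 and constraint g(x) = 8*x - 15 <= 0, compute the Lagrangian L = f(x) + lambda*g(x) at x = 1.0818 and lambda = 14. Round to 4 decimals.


Step 1: Evaluate f(x).
f(1.0818) = 8*1.0818^2 + 2*1.0818 - 5 = 6.5259
Step 2: Evaluate g(x).
g(1.0818) = 8*1.0818 - 15 = -6.3456
Step 3: Compute Lagrangian.
L = 6.5259 + 14*-6.3456 = -82.3125


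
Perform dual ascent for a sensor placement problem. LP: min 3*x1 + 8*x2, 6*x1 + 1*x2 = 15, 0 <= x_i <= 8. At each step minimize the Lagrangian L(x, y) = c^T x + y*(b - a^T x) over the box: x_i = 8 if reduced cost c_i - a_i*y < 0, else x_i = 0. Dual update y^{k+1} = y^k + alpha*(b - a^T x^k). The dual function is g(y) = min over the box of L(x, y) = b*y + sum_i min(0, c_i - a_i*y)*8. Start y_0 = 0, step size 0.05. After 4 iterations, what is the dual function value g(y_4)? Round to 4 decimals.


Dual ascent for LP: min 3*x1 + 8*x2, 6*x1 + 1*x2 = 15, 0 <= x_i <= 8
Step 1: y^k = 0.0, reduced costs: (3.0, 8.0)
  x^k = (0.0, 0.0), subgradient = b - a^T x = 15.0
  y^{k+1} = 0.0 + 0.05*15.0 = 0.75
Step 2: y^k = 0.75, reduced costs: (-1.5, 7.25)
  x^k = (8.0, 0.0), subgradient = b - a^T x = -33.0
  y^{k+1} = 0.75 + 0.05*-33.0 = -0.9
Step 3: y^k = -0.9, reduced costs: (8.4, 8.9)
  x^k = (0.0, 0.0), subgradient = b - a^T x = 15.0
  y^{k+1} = -0.9 + 0.05*15.0 = -0.15
Step 4: y^k = -0.15, reduced costs: (3.9, 8.15)
  x^k = (0.0, 0.0), subgradient = b - a^T x = 15.0
  y^{k+1} = -0.15 + 0.05*15.0 = 0.6
Dual objective at y_4 = 0.6: reduced costs (-0.6, 7.4), box minimizer x = (8.0, 0.0)
g(y_4) = b*y + (c1 - a1*y)*x1 + (c2 - a2*y)*x2 = 15*0.6 + (-0.6)*8.0 + 7.4*0.0 = 9.0 - 4.8 + 0.0 = 4.2


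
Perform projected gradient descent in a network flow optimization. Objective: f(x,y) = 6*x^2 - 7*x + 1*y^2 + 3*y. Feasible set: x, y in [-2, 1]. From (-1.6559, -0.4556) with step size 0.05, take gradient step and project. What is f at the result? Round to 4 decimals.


Step 1: Compute gradient at (-1.6559, -0.4556).
grad_x = 2*6*-1.6559 - 7 = -26.8708
grad_y = 2*1*-0.4556 + 3 = 2.0888
Step 2: Gradient step.
x_raw = -1.6559 - 0.05*-26.8708 = -0.3124
y_raw = -0.4556 - 0.05*2.0888 = -0.56
Step 3: Project onto [-2, 1].
x_proj = clip(-0.3124) = -0.3124
y_proj = clip(-0.56) = -0.56
Step 4: Evaluate f.
f(-0.3124, -0.56) = 1.4055


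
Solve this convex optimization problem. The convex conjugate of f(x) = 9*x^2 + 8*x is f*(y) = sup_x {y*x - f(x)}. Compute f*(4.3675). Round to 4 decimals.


f*(y) = sup_x {y*x - a*x^2 - b*x} = sup_x {(y-b)*x - a*x^2}
FOC: (y - b) - 2a*x = 0 => x* = (y - b)/(2a)
x* = (4.3675 - 8)/(2*9) = -0.2018
f*(4.3675) = (y-b)^2/(4a) = (4.3675 - 8)^2/(4*9)
= 13.1951/36 = 0.3665


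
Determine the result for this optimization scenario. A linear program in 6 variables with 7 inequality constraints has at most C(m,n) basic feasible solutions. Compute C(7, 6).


Each vertex corresponds to some choice of n active constraints out of m, so the number of vertices is at most C(m, n) = m! / (n!(m-n)!).
m = 7, n = 6
Numerator: 7 * 6 * 5 * 4 * 3 * 2
Denominator: 6! = 720
C(7, 6) = 7


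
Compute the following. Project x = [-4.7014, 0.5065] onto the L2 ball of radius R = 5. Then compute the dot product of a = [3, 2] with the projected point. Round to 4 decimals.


Step 1: Compute ||x|| (intermediates to 6 decimals).
||x|| = sqrt((-4.7014)^2 + 0.5065^2) = 4.728605
Step 2: Project.
Since ||x|| <= R, proj = x (no scaling needed).
proj(x) = [-4.7014, 0.5065]
Step 3: Dot product.
a^T * proj(x) = 3*(-4.7014) + 2*0.5065 = -13.0912


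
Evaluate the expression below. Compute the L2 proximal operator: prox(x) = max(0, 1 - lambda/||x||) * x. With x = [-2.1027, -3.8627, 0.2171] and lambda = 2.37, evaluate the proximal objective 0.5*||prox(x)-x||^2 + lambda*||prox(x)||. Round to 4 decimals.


Step 1: Compute ||x||.
||x|| = 4.4033
Step 2: Compute scaling factor.
scale = max(0, 1 - 2.37/4.4033) = 0.4618
Step 3: prox(x) = [-0.971, -1.7837, 0.1002]
||prox(x)|| = 2.0333
Step 4: Proximal objective.
0.5*||prox-x||^2 = 2.8085
lambda*||prox|| = 4.8189
Total = 7.6273


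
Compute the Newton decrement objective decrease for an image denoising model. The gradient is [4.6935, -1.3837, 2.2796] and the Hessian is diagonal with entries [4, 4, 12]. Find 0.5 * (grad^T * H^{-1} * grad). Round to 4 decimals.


Step 1: H is diagonal, so H^(-1) * g = [1.1734, -0.3459, 0.19].
Step 2: g^T H^(-1) g = sum_i g_i^2 / H_ii
  = (4.6935)^2/4 + (-1.3837)^2/4 + (2.2796)^2/12
  = 5.5072 + 0.4787 + 0.433 = 6.4189
Step 3: Objective decrease = 0.5 * g^T H^(-1) g = 3.2095


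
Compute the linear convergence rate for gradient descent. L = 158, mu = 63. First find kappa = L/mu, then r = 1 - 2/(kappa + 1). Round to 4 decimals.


Step 1: Compute the condition number.
kappa = L/mu = 158/63 = 2.5079
Step 2: Compute the convergence rate.
r = 1 - 2/(kappa + 1) = 1 - 2*mu/(L + mu) = (L - mu)/(L + mu) = 95/221 = 0.4299


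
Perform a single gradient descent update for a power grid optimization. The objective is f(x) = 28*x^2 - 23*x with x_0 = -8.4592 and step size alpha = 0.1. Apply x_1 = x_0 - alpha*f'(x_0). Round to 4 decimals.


We compute the gradient at x_0 and apply the update.
f'(x) = 56*x - 23
f'(-8.4592) = 56*-8.4592 - 23 = -496.7152
x_1 = -8.4592 - 0.1*-496.7152 = 41.2123


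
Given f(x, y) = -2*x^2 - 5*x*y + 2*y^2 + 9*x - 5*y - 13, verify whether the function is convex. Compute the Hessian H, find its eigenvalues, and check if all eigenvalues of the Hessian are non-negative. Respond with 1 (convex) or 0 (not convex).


The Hessian of f(x,y) = -2*x^2 - 5*x*y + 2*y^2 + 9*x - 5*y - 13 is:
H = [[-4, -5], [-5, 4]]
Trace = -4 + 4 = 0
Determinant = -4*4 - (-5)^2 = -41
Discriminant = (0)^2 - 4*-41 = 164.0
Eigenvalues: lambda_1 = -6.4031, lambda_2 = 6.4031
The function is not convex.

0


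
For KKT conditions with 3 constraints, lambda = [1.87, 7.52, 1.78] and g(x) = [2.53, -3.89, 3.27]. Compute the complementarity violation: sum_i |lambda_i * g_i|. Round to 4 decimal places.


KKT complementary slackness check:
lambda_1 * g_1 = 1.87 * 2.53 = 4.7311
lambda_2 * g_2 = 7.52 * -3.89 = -29.2528
lambda_3 * g_3 = 1.78 * 3.27 = 5.8206
Total violation = 4.7311 + 29.2528 + 5.8206 = 39.8045


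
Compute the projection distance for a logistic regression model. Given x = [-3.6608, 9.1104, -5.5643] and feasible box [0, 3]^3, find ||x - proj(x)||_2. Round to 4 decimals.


Project each component onto [0, 3].
clip(-3.6608) = 0.0, clip(9.1104) = 3.0, clip(-5.5643) = 0.0
Projection = [0.0, 3.0, 0.0]
Squared diffs: [13.4015, 37.337, 30.9614]
Distance = sqrt(81.6999) = 9.0388


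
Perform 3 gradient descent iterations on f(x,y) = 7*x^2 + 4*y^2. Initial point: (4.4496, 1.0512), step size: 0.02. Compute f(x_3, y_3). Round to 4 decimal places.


Gradient descent on f(x,y) = 7*x^2 + 4*y^2.
Starting point: (4.4496, 1.0512), alpha = 0.02
Step 1: grad_x = 2*7*4.4496 = 62.2944, grad_y = 2*4*1.0512 = 8.4096
  x_1 = 4.4496 - 0.02*62.2944 = 3.2037
  y_1 = 1.0512 - 0.02*8.4096 = 0.883
Step 2: grad_x = 2*7*3.2037 = 44.852, grad_y = 2*4*0.883 = 7.0641
  x_2 = 3.2037 - 0.02*44.852 = 2.3067
  y_2 = 0.883 - 0.02*7.0641 = 0.7417
Step 3: grad_x = 2*7*2.3067 = 32.2934, grad_y = 2*4*0.7417 = 5.9338
  x_3 = 2.3067 - 0.02*32.2934 = 1.6608
  y_3 = 0.7417 - 0.02*5.9338 = 0.6231
f(1.6608, 0.6231) = 7*1.6608^2 + 4*0.6231^2 = 20.8607


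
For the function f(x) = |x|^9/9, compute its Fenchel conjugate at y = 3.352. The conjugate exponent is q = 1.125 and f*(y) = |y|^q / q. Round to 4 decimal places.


The conjugate exponent q satisfies 1/p + 1/q = 1.
p = 9, so q = 9/(9 - 1) = 1.125
|y|^q = 3.352^1.125 = 3.8991
f*(3.352) = 3.8991 / 1.125 = 3.4659


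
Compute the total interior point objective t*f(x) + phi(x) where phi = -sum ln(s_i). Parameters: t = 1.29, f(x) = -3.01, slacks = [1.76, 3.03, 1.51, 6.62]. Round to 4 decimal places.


Step 1: Compute log-barrier.
ln values: [0.5653, 1.1086, 0.4121, 1.8901]
phi = -(0.5653 + 1.1086 + 0.4121 + 1.8901) = -3.9761
Step 2: Compute augmented objective.
t*f(x) = 1.29*-3.01 = -3.8829
Total = -3.8829 - 3.9761 = -7.859


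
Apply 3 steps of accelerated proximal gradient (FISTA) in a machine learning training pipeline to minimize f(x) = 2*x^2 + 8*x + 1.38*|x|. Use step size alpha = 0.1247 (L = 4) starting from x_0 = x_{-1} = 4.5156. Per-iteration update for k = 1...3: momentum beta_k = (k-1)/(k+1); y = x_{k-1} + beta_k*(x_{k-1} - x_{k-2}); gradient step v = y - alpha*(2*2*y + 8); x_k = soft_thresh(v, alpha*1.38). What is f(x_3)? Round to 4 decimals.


FISTA on f(x) = 2*x^2 + 8*x + 1.38*|x|
L = 4, alpha = 0.1247
Iteration 1: beta = 0.0, y = 4.5156 + 0.0*(4.5156 - 4.5156) = 4.5156
  grad(y) = 26.0624, v = y - alpha*grad = 1.2656
  prox(v) = soft_thresh(1.2656, 0.1721) = 1.0935
Iteration 2: beta = 0.3333, y = 1.0935 + 0.3333*(1.0935 - 4.5156) = -0.0472
  grad(y) = 7.8114, v = y - alpha*grad = -1.0212
  prox(v) = soft_thresh(-1.0212, 0.1721) = -0.8491
Iteration 3: beta = 0.5, y = -0.8491 + 0.5*(-0.8491 - 1.0935) = -1.8205
  grad(y) = 0.718, v = y - alpha*grad = -1.91
  prox(v) = soft_thresh(-1.91, 0.1721) = -1.7379
f(x_3) = 2*(-1.7379)^2 + 8*(-1.7379) + 1.38*|-1.7379| = -5.4643


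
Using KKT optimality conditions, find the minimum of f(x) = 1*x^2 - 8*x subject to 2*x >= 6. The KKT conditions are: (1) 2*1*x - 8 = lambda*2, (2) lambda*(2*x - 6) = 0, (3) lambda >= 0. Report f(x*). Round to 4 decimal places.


Step 1: Try lambda = 0 (constraint inactive).
Stationarity: 2*1*x - 8 = 0
x* = 8/(2*1) = 4.0
Check constraint: 2*4.0 = 8.0 >= 6 -- satisfied.
Step 2: Compute optimal value.
f(x*) = 1*4.0^2 - 8*4.0 = -16.0


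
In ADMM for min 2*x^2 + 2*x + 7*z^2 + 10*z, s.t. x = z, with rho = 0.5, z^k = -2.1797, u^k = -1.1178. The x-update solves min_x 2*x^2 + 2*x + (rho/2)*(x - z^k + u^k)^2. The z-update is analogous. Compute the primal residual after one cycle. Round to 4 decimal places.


ADMM iteration with rho = 0.5, z^k = -2.1797, u^k = -1.1178
Step 1: x-update.
Minimize 2*x^2 + 2*x + (0.5/2)*(x + 2.1797 - 1.1178)^2
FOC: (2*2 + 0.5)*x = -2 + 0.5*(-2.1797 + 1.1178)
x^{k+1} = -0.5624
Step 2: z-update.
Minimize 7*z^2 + 10*z + (0.5/2)*(-0.5624 - z - 1.1178)^2
FOC: (2*7 + 0.5)*z = -10 + 0.5*(-0.5624 - 1.1178)
z^{k+1} = -0.7476
Step 3: u-update.
u^{k+1} = -1.1178 - 0.5624 + 0.7476 = -0.9326
Step 4: Primal residual = |-0.5624 + 0.7476| = 0.1852


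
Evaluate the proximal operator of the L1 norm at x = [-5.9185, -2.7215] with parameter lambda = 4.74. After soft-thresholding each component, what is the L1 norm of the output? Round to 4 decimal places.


Soft-thresholding with lambda = 4.74:
prox(-5.9185) = sign(-5.9185)*max(|-5.9185| - 4.74, 0) = -1.1785
prox(-2.7215) = sign(-2.7215)*max(|-2.7215| - 4.74, 0) = 0.0
prox(x) = [-1.1785, 0.0]
||prox(x)||_1 = 1.1785 + 0.0 = 1.1785


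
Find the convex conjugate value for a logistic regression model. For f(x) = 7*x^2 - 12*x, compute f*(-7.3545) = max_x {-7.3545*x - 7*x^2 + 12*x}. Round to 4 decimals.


f*(y) = sup_x {y*x - a*x^2 - b*x} = sup_x {(y-b)*x - a*x^2}
FOC: (y - b) - 2a*x = 0 => x* = (y - b)/(2a)
x* = (-7.3545 + 12)/(2*7) = 0.3318
f*(-7.3545) = (y-b)^2/(4a) = (-7.3545 + 12)^2/(4*7)
= 21.5807/28 = 0.7707


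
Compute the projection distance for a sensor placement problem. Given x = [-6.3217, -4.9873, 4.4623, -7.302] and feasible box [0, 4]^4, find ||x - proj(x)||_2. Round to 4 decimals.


Project each component onto [0, 4].
clip(-6.3217) = 0.0, clip(-4.9873) = 0.0, clip(4.4623) = 4.0, clip(-7.302) = 0.0
Projection = [0.0, 0.0, 4.0, 0.0]
Squared diffs: [39.9639, 24.8732, 0.2137, 53.3192]
Distance = sqrt(118.37) = 10.8798


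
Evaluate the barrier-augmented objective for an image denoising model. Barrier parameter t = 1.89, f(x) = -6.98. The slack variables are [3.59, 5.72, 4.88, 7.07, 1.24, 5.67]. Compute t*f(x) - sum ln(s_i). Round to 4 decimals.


Step 1: Compute log-barrier.
ln values: [1.2782, 1.744, 1.5851, 1.9559, 0.2151, 1.7352]
phi = -(1.2782 + 1.744 + 1.5851 + 1.9559 + 0.2151 + 1.7352) = -8.5134
Step 2: Compute augmented objective.
t*f(x) = 1.89*-6.98 = -13.1922
Total = -13.1922 - 8.5134 = -21.7056


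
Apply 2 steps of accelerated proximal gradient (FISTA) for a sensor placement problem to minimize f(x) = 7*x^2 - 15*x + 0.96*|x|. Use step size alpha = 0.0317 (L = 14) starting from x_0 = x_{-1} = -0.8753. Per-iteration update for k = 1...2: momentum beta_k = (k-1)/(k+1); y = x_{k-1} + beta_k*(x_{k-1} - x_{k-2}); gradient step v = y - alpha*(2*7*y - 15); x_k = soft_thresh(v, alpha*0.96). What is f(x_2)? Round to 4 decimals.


FISTA on f(x) = 7*x^2 - 15*x + 0.96*|x|
L = 14, alpha = 0.0317
Iteration 1: beta = 0.0, y = -0.8753 + 0.0*(-0.8753 + 0.8753) = -0.8753
  grad(y) = -27.2542, v = y - alpha*grad = -0.0113
  prox(v) = soft_thresh(-0.0113, 0.0304) = 0.0
Iteration 2: beta = 0.3333, y = 0.0 + 0.3333*(0.0 + 0.8753) = 0.2918
  grad(y) = -10.9153, v = y - alpha*grad = 0.6378
  prox(v) = soft_thresh(0.6378, 0.0304) = 0.6073
f(x_2) = 7*0.6073^2 - 15*0.6073 + 0.96*|0.6073| = -5.9451


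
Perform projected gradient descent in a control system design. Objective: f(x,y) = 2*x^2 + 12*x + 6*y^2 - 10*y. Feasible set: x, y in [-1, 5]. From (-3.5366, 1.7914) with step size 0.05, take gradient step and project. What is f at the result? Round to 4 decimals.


Step 1: Compute gradient at (-3.5366, 1.7914).
grad_x = 2*2*-3.5366 + 12 = -2.1464
grad_y = 2*6*1.7914 - 10 = 11.4968
Step 2: Gradient step.
x_raw = -3.5366 - 0.05*-2.1464 = -3.4293
y_raw = 1.7914 - 0.05*11.4968 = 1.2166
Step 3: Project onto [-1, 5].
x_proj = clip(-3.4293) = -1.0
y_proj = clip(1.2166) = 1.2166
Step 4: Evaluate f.
f(-1.0, 1.2166) = -13.2855


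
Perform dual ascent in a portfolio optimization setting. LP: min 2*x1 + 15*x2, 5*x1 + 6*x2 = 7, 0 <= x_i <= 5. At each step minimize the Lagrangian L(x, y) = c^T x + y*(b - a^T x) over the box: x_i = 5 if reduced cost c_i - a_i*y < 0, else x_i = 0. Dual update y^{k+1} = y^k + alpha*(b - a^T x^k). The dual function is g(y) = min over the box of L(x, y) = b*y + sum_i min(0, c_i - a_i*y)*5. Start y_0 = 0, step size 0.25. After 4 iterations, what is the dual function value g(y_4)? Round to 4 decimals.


Dual ascent for LP: min 2*x1 + 15*x2, 5*x1 + 6*x2 = 7, 0 <= x_i <= 5
Step 1: y^k = 0.0, reduced costs: (2.0, 15.0)
  x^k = (0.0, 0.0), subgradient = b - a^T x = 7.0
  y^{k+1} = 0.0 + 0.25*7.0 = 1.75
Step 2: y^k = 1.75, reduced costs: (-6.75, 4.5)
  x^k = (5.0, 0.0), subgradient = b - a^T x = -18.0
  y^{k+1} = 1.75 + 0.25*-18.0 = -2.75
Step 3: y^k = -2.75, reduced costs: (15.75, 31.5)
  x^k = (0.0, 0.0), subgradient = b - a^T x = 7.0
  y^{k+1} = -2.75 + 0.25*7.0 = -1.0
Step 4: y^k = -1.0, reduced costs: (7.0, 21.0)
  x^k = (0.0, 0.0), subgradient = b - a^T x = 7.0
  y^{k+1} = -1.0 + 0.25*7.0 = 0.75
Dual objective at y_4 = 0.75: reduced costs (-1.75, 10.5), box minimizer x = (5.0, 0.0)
g(y_4) = b*y + (c1 - a1*y)*x1 + (c2 - a2*y)*x2 = 7*0.75 + (-1.75)*5.0 + 10.5*0.0 = 5.25 - 8.75 + 0.0 = -3.5


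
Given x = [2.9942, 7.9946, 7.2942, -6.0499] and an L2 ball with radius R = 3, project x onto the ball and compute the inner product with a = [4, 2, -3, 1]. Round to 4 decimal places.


Step 1: Compute ||x|| (intermediates to 6 decimals).
||x|| = sqrt(2.9942^2 + 7.9946^2 + 7.2942^2 + (-6.0499)^2) = 12.754823
Step 2: Project.
Since ||x|| > R, scale = R/||x|| = 3/12.754823 = 0.235205, proj(x) = scale * x
proj(x) = [0.704251, 1.88037, 1.715632, -1.422967]
Step 3: Dot product.
a^T * proj(x) = 4*0.704251 + 2*1.88037 - 3*1.715632 + 1*(-1.422967) = 0.0079


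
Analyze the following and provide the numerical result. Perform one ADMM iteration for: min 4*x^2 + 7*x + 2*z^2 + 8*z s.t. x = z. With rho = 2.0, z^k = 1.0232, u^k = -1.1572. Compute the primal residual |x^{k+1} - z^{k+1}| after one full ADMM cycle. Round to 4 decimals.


ADMM iteration with rho = 2.0, z^k = 1.0232, u^k = -1.1572
Step 1: x-update.
Minimize 4*x^2 + 7*x + (2.0/2)*(x - 1.0232 - 1.1572)^2
FOC: (2*4 + 2.0)*x = -7 + 2.0*(1.0232 + 1.1572)
x^{k+1} = -0.2639
Step 2: z-update.
Minimize 2*z^2 + 8*z + (2.0/2)*(-0.2639 - z - 1.1572)^2
FOC: (2*2 + 2.0)*z = -8 + 2.0*(-0.2639 - 1.1572)
z^{k+1} = -1.807
Step 3: u-update.
u^{k+1} = -1.1572 - 0.2639 + 1.807 = 0.3859
Step 4: Primal residual = |-0.2639 + 1.807| = 1.5431


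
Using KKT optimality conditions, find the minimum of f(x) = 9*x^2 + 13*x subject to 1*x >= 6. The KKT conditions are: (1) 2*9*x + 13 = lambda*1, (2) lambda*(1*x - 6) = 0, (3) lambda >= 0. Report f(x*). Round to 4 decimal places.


Step 1: Try lambda = 0 (constraint inactive).
x_unc = -13/(2*9) = -0.7222
Check: 1*-0.7222 = -0.7222 < 6 -- violated!
Step 2: Constraint must be active: 1*x = 6
x* = 6/1 = 6.0
lambda = (2*9*6.0 + 13)/1 = 121.0
Step 3: Compute optimal value.
f(x*) = 9*6.0^2 + 13*6.0 = 402.0


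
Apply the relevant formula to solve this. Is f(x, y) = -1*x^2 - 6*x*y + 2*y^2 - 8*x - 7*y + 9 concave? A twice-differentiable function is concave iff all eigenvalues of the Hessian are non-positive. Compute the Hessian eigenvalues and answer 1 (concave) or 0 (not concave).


The Hessian of f(x,y) = -1*x^2 - 6*x*y + 2*y^2 - 8*x - 7*y + 9 is:
H = [[-2, -6], [-6, 4]]
Trace = -2 + 4 = 2
Determinant = -2*4 - (-6)^2 = -44
Discriminant = (2)^2 - 4*-44 = 180.0
Eigenvalues: lambda_1 = -5.7082, lambda_2 = 7.7082
The function is not concave.

0


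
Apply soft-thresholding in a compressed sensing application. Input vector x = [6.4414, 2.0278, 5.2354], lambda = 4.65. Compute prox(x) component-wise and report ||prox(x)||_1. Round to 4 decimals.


Soft-thresholding with lambda = 4.65:
prox(6.4414) = sign(6.4414)*max(|6.4414| - 4.65, 0) = 1.7914
prox(2.0278) = sign(2.0278)*max(|2.0278| - 4.65, 0) = 0.0
prox(5.2354) = sign(5.2354)*max(|5.2354| - 4.65, 0) = 0.5854
prox(x) = [1.7914, 0.0, 0.5854]
||prox(x)||_1 = 1.7914 + 0.0 + 0.5854 = 2.3768


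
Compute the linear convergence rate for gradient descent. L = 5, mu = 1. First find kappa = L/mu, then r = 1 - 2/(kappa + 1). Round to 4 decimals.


Step 1: Compute the condition number.
kappa = L/mu = 5/1 = 5.0
Step 2: Compute the convergence rate.
r = 1 - 2/(kappa + 1) = 1 - 2*mu/(L + mu) = (L - mu)/(L + mu) = 4/6 = 0.6667


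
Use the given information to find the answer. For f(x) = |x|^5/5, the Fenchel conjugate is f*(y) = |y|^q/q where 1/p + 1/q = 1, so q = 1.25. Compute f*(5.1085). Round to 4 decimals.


The conjugate exponent q satisfies 1/p + 1/q = 1.
p = 5, so q = 5/(5 - 1) = 1.25
|y|^q = 5.1085^1.25 = 7.6801
f*(5.1085) = 7.6801 / 1.25 = 6.1441


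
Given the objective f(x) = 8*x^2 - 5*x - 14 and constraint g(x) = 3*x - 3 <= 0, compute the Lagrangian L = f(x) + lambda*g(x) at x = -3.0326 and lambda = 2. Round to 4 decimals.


Step 1: Evaluate f(x).
f(-3.0326) = 8*(-3.0326)^2 - 5*(-3.0326) - 14 = 74.7363
Step 2: Evaluate g(x).
g(-3.0326) = 3*-3.0326 - 3 = -12.0978
Step 3: Compute Lagrangian.
L = 74.7363 + 2*-12.0978 = 50.5407


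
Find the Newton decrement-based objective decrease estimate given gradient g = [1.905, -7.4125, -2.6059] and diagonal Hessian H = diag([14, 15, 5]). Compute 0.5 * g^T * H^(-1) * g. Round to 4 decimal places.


Step 1: H is diagonal, so H^(-1) * g = [0.1361, -0.4942, -0.5212].
Step 2: g^T H^(-1) g = sum_i g_i^2 / H_ii
  = (1.905)^2/14 + (-7.4125)^2/15 + (-2.6059)^2/5
  = 0.2592 + 3.663 + 1.3581 = 5.2804
Step 3: Objective decrease = 0.5 * g^T H^(-1) g = 2.6402


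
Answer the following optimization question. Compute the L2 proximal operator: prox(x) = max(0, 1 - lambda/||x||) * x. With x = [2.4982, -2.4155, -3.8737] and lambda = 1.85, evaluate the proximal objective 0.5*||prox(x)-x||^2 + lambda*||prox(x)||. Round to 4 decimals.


Step 1: Compute ||x||.
||x|| = 5.204
Step 2: Compute scaling factor.
scale = max(0, 1 - 1.85/5.204) = 0.6445
Step 3: prox(x) = [1.6101, -1.5568, -2.4966]
||prox(x)|| = 3.354
Step 4: Proximal objective.
0.5*||prox-x||^2 = 1.7113
lambda*||prox|| = 6.2049
Total = 7.9161


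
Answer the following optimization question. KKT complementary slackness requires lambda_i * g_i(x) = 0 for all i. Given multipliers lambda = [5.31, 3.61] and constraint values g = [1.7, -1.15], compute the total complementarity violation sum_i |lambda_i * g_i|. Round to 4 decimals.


KKT complementary slackness check:
lambda_1 * g_1 = 5.31 * 1.7 = 9.027
lambda_2 * g_2 = 3.61 * -1.15 = -4.1515
Total violation = 9.027 + 4.1515 = 13.1785


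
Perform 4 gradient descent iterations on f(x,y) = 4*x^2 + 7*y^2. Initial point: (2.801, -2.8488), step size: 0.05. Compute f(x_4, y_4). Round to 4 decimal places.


Gradient descent on f(x,y) = 4*x^2 + 7*y^2.
Starting point: (2.801, -2.8488), alpha = 0.05
Step 1: grad_x = 2*4*2.801 = 22.408, grad_y = 2*7*-2.8488 = -39.8832
  x_1 = 2.801 - 0.05*22.408 = 1.6806
  y_1 = -2.8488 - 0.05*-39.8832 = -0.8546
Step 2: grad_x = 2*4*1.6806 = 13.4448, grad_y = 2*7*-0.8546 = -11.965
  x_2 = 1.6806 - 0.05*13.4448 = 1.0084
  y_2 = -0.8546 - 0.05*-11.965 = -0.2564
Step 3: grad_x = 2*4*1.0084 = 8.0669, grad_y = 2*7*-0.2564 = -3.5895
  x_3 = 1.0084 - 0.05*8.0669 = 0.605
  y_3 = -0.2564 - 0.05*-3.5895 = -0.0769
Step 4: grad_x = 2*4*0.605 = 4.8401, grad_y = 2*7*-0.0769 = -1.0768
  x_4 = 0.605 - 0.05*4.8401 = 0.363
  y_4 = -0.0769 - 0.05*-1.0768 = -0.0231
f(0.363, -0.0231) = 4*0.363^2 + 7*(-0.0231)^2 = 0.5308


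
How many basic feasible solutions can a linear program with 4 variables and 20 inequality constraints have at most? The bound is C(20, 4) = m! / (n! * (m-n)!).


Each vertex corresponds to some choice of n active constraints out of m, so the number of vertices is at most C(m, n) = m! / (n!(m-n)!).
m = 20, n = 4
Numerator: 20 * 19 * 18 * 17
Denominator: 4! = 24
C(20, 4) = 4845


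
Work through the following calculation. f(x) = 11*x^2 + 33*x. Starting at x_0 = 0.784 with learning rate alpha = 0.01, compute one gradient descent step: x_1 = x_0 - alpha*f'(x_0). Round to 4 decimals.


We compute the gradient at x_0 and apply the update.
f'(x) = 22*x + 33
f'(0.784) = 22*0.784 + 33 = 50.248
x_1 = 0.784 - 0.01*50.248 = 0.2815


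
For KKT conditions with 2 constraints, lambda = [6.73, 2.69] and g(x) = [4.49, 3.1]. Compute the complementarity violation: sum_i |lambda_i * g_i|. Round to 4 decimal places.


KKT complementary slackness check:
lambda_1 * g_1 = 6.73 * 4.49 = 30.2177
lambda_2 * g_2 = 2.69 * 3.1 = 8.339
Total violation = 30.2177 + 8.339 = 38.5567


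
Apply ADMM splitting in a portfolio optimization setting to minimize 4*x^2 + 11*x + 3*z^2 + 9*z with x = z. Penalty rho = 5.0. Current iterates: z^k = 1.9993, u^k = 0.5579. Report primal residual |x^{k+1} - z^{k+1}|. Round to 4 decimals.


ADMM iteration with rho = 5.0, z^k = 1.9993, u^k = 0.5579
Step 1: x-update.
Minimize 4*x^2 + 11*x + (5.0/2)*(x - 1.9993 + 0.5579)^2
FOC: (2*4 + 5.0)*x = -11 + 5.0*(1.9993 - 0.5579)
x^{k+1} = -0.2918
Step 2: z-update.
Minimize 3*z^2 + 9*z + (5.0/2)*(-0.2918 - z + 0.5579)^2
FOC: (2*3 + 5.0)*z = -9 + 5.0*(-0.2918 + 0.5579)
z^{k+1} = -0.6972
Step 3: u-update.
u^{k+1} = 0.5579 - 0.2918 + 0.6972 = 0.9633
Step 4: Primal residual = |-0.2918 + 0.6972| = 0.4054
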